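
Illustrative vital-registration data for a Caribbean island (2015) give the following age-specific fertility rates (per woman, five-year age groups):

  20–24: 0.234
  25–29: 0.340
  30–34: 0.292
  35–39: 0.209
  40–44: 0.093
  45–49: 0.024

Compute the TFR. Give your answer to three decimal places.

5.960

Sum of ASFRs = 0.234 + 0.340 + 0.292 + 0.209 + 0.093 + 0.024 = 1.192
TFR = 5 × 1.192 = 5.96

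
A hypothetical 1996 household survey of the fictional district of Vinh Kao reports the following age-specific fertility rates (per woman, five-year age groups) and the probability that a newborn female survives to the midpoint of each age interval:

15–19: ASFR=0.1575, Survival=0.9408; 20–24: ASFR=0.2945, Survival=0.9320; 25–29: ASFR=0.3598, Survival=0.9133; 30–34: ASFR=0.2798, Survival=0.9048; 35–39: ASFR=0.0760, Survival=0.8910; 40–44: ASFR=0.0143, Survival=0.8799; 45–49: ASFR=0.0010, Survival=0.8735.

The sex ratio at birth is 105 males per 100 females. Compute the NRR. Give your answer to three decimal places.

Proportion female at birth = 100 / (100 + 105) = 0.48780.
Each age group contributes 5 × ASFR × survival:
  15–19: 5 × 0.1575 × 0.9408 = 0.74088
  20–24: 5 × 0.2945 × 0.9320 = 1.37237
  25–29: 5 × 0.3598 × 0.9133 = 1.64303
  30–34: 5 × 0.2798 × 0.9048 = 1.26582
  35–39: 5 × 0.0760 × 0.8910 = 0.33858
  40–44: 5 × 0.0143 × 0.8799 = 0.06291
  45–49: 5 × 0.0010 × 0.8735 = 0.00437
Sum = 5.42796
NRR = 0.48780 × 5.42796 = 2.64776

2.648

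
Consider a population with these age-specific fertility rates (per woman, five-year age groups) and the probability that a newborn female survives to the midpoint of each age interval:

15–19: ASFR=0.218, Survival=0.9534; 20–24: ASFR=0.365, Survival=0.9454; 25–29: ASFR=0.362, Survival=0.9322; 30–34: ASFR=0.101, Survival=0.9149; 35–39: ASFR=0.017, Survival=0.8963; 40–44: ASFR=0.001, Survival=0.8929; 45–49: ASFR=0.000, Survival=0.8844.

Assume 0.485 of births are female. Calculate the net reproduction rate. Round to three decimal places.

Proportion female at birth = 0.485.
Weighting each age-specific rate by interval width and survival:
  15–19: 5 × 0.218 × 0.9534 = 1.03921
  20–24: 5 × 0.365 × 0.9454 = 1.72536
  25–29: 5 × 0.362 × 0.9322 = 1.68728
  30–34: 5 × 0.101 × 0.9149 = 0.46202
  35–39: 5 × 0.017 × 0.8963 = 0.07619
  40–44: 5 × 0.001 × 0.8929 = 0.00446
  45–49: 5 × 0.000 × 0.8844 = 0.00000
Sum = 4.99452
NRR = 0.485 × 4.99452 = 2.42234

2.422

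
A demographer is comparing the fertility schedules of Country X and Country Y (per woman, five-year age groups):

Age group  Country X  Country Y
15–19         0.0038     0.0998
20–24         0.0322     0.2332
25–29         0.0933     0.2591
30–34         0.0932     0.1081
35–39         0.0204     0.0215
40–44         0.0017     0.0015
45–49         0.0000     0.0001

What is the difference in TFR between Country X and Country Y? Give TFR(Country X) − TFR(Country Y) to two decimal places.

-2.39

Country X:
  Sum of ASFRs = 0.0038 + 0.0322 + 0.0933 + 0.0932 + 0.0204 + 0.0017 + 0.0000 = 0.2446
  TFR = 5 × 0.2446 = 1.223
Country Y:
  Sum of ASFRs = 0.0998 + 0.2332 + 0.2591 + 0.1081 + 0.0215 + 0.0015 + 0.0001 = 0.7233
  TFR = 5 × 0.7233 = 3.6165
Difference = 1.223 − 3.6165 = -2.3935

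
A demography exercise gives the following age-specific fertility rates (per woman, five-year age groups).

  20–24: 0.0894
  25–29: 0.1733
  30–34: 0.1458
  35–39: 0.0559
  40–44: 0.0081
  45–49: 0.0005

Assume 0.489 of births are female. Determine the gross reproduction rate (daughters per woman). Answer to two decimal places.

Proportion female at birth = 0.489.
Sum of ASFRs = 0.0894 + 0.1733 + 0.1458 + 0.0559 + 0.0081 + 0.0005 = 0.4730
TFR = 5 × 0.4730 = 2.365
GRR = 0.489 × 2.365 = 1.15649

1.16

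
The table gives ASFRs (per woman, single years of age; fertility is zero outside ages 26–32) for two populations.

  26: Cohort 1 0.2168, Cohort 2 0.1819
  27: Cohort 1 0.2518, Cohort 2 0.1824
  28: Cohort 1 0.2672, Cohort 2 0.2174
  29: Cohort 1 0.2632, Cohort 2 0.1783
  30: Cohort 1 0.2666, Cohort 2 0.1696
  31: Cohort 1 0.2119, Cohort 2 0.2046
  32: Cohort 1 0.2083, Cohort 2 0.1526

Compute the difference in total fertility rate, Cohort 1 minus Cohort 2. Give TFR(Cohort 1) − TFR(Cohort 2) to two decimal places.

Cohort 1:
  Sum of ASFRs = 0.2168 + 0.2518 + 0.2672 + 0.2632 + 0.2666 + 0.2119 + 0.2083 = 1.6858
  TFR = 1.6858
Cohort 2:
  Sum of ASFRs = 0.1819 + 0.1824 + 0.2174 + 0.1783 + 0.1696 + 0.2046 + 0.1526 = 1.2868
  TFR = 1.2868
Difference = 1.6858 − 1.2868 = 0.399

0.40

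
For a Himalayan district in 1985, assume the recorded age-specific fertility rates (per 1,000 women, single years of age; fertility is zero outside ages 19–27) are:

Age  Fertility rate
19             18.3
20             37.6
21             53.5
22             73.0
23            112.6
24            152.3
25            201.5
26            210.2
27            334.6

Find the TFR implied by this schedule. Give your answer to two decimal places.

1.19

Sum of ASFRs = 18.3 + 37.6 + 53.5 + 73.0 + 112.6 + 152.3 + 201.5 + 210.2 + 334.6 = 1193.6
TFR = 1193.6 / 1000 = 1.1936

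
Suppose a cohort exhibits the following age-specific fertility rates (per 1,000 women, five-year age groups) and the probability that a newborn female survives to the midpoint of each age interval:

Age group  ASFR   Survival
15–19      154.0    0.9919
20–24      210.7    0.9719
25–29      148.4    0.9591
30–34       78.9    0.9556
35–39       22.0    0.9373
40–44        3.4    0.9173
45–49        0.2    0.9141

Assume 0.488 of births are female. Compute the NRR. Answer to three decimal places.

1.462

Proportion female at birth = 0.488.
Per-age-group product (5 × ASFR × survival probability):
  15–19: 5 × 154.0/1000 × 0.9919 = 0.76376
  20–24: 5 × 210.7/1000 × 0.9719 = 1.02390
  25–29: 5 × 148.4/1000 × 0.9591 = 0.71165
  30–34: 5 × 78.9/1000 × 0.9556 = 0.37698
  35–39: 5 × 22.0/1000 × 0.9373 = 0.10310
  40–44: 5 × 3.4/1000 × 0.9173 = 0.01559
  45–49: 5 × 0.2/1000 × 0.9141 = 0.00091
Sum = 2.99589
NRR = 0.488 × 2.99589 = 1.46199
An NRR exceeding 1 indicates intrinsic growth under these rates.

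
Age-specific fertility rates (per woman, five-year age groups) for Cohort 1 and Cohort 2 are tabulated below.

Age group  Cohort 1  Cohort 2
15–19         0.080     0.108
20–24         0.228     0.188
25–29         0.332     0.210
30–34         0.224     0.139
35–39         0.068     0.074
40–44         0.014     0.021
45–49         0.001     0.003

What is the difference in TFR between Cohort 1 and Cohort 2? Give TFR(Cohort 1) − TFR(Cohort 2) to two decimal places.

1.02

Cohort 1:
  Sum of ASFRs = 0.080 + 0.228 + 0.332 + 0.224 + 0.068 + 0.014 + 0.001 = 0.947
  TFR = 5 × 0.947 = 4.735
Cohort 2:
  Sum of ASFRs = 0.108 + 0.188 + 0.210 + 0.139 + 0.074 + 0.021 + 0.003 = 0.743
  TFR = 5 × 0.743 = 3.715
Difference = 4.735 − 3.715 = 1.02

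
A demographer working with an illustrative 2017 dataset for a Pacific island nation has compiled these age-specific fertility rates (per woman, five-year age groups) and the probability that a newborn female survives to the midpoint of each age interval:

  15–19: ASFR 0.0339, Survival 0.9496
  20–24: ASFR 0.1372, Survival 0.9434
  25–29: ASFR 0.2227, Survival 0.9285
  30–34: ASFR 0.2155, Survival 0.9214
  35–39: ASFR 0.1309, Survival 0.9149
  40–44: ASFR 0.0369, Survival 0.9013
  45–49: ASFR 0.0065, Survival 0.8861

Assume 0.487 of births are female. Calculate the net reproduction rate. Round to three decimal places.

1.767

Proportion female at birth = 0.487.
Per-age-group product (5 × ASFR × survival probability):
  15–19: 5 × 0.0339 × 0.9496 = 0.16096
  20–24: 5 × 0.1372 × 0.9434 = 0.64717
  25–29: 5 × 0.2227 × 0.9285 = 1.03388
  30–34: 5 × 0.2155 × 0.9214 = 0.99281
  35–39: 5 × 0.1309 × 0.9149 = 0.59880
  40–44: 5 × 0.0369 × 0.9013 = 0.16629
  45–49: 5 × 0.0065 × 0.8861 = 0.02880
Sum = 3.62871
NRR = 0.487 × 3.62871 = 1.76718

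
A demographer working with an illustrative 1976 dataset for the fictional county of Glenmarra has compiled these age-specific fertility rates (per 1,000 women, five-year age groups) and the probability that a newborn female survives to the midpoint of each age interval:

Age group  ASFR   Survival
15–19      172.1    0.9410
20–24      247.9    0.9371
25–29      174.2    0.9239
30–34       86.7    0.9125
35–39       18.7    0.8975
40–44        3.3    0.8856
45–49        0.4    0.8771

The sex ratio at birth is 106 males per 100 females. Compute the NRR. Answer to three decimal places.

Proportion female at birth = 100 / (100 + 106) = 0.48544.
Weighting each age-specific rate by interval width and survival:
  15–19: 5 × 172.1/1000 × 0.9410 = 0.80973
  20–24: 5 × 247.9/1000 × 0.9371 = 1.16154
  25–29: 5 × 174.2/1000 × 0.9239 = 0.80472
  30–34: 5 × 86.7/1000 × 0.9125 = 0.39557
  35–39: 5 × 18.7/1000 × 0.8975 = 0.08392
  40–44: 5 × 3.3/1000 × 0.8856 = 0.01461
  45–49: 5 × 0.4/1000 × 0.8771 = 0.00175
Sum = 3.27184
NRR = 0.48544 × 3.27184 = 1.58828

1.588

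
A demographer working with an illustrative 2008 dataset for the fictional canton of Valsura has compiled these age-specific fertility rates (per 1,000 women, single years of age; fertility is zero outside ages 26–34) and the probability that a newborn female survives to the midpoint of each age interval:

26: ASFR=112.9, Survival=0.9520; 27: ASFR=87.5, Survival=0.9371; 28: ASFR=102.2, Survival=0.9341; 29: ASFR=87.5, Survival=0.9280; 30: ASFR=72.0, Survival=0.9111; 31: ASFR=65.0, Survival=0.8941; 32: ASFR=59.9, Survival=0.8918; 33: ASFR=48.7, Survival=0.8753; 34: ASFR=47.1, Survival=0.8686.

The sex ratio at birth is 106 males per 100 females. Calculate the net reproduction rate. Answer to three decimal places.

0.304

Proportion female at birth = 100 / (100 + 106) = 0.48544.
Weighting each age-specific rate by interval width and survival:
  26: 1 × 112.9/1000 × 0.9520 = 0.10748
  27: 1 × 87.5/1000 × 0.9371 = 0.08200
  28: 1 × 102.2/1000 × 0.9341 = 0.09547
  29: 1 × 87.5/1000 × 0.9280 = 0.08120
  30: 1 × 72.0/1000 × 0.9111 = 0.06560
  31: 1 × 65.0/1000 × 0.8941 = 0.05812
  32: 1 × 59.9/1000 × 0.8918 = 0.05342
  33: 1 × 48.7/1000 × 0.8753 = 0.04263
  34: 1 × 47.1/1000 × 0.8686 = 0.04091
Sum = 0.62683
NRR = 0.48544 × 0.62683 = 0.30429
With NRR below 1 the population is below replacement fertility.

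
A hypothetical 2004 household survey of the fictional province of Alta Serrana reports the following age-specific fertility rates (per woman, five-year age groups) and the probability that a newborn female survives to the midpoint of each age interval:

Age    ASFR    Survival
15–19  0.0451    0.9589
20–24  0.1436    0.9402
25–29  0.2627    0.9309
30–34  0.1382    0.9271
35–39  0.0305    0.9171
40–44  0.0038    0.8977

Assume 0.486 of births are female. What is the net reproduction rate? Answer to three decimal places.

1.415

Proportion female at birth = 0.486.
Each age group contributes 5 × ASFR × survival:
  15–19: 5 × 0.0451 × 0.9589 = 0.21623
  20–24: 5 × 0.1436 × 0.9402 = 0.67506
  25–29: 5 × 0.2627 × 0.9309 = 1.22274
  30–34: 5 × 0.1382 × 0.9271 = 0.64063
  35–39: 5 × 0.0305 × 0.9171 = 0.13986
  40–44: 5 × 0.0038 × 0.8977 = 0.01706
Sum = 2.91158
NRR = 0.486 × 2.91158 = 1.41503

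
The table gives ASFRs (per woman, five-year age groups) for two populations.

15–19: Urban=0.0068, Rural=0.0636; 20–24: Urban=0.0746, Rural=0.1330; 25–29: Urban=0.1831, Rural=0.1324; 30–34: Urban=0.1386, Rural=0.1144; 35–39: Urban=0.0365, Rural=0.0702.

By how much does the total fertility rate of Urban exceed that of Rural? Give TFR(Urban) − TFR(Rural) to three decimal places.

-0.370

Urban:
  Sum of ASFRs = 0.0068 + 0.0746 + 0.1831 + 0.1386 + 0.0365 = 0.4396
  TFR = 5 × 0.4396 = 2.198
Rural:
  Sum of ASFRs = 0.0636 + 0.1330 + 0.1324 + 0.1144 + 0.0702 = 0.5136
  TFR = 5 × 0.5136 = 2.568
Difference = 2.198 − 2.568 = -0.37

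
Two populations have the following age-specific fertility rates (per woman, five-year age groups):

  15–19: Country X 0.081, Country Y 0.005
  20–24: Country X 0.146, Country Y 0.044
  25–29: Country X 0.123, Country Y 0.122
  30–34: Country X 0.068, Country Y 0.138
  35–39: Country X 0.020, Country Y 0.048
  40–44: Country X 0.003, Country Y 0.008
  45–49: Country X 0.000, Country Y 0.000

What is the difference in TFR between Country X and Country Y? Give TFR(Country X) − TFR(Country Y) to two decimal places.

0.38

Country X:
  Sum of ASFRs = 0.081 + 0.146 + 0.123 + 0.068 + 0.020 + 0.003 + 0.000 = 0.441
  TFR = 5 × 0.441 = 2.205
Country Y:
  Sum of ASFRs = 0.005 + 0.044 + 0.122 + 0.138 + 0.048 + 0.008 + 0.000 = 0.365
  TFR = 5 × 0.365 = 1.825
Difference = 2.205 − 1.825 = 0.38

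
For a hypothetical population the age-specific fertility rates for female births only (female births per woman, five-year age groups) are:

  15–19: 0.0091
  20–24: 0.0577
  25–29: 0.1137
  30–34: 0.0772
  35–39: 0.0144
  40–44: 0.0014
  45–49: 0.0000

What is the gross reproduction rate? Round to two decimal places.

1.37

Sum of female ASFRs = 0.0091 + 0.0577 + 0.1137 + 0.0772 + 0.0144 + 0.0014 + 0.0000 = 0.2735
GRR = 5 × 0.2735 = 1.3675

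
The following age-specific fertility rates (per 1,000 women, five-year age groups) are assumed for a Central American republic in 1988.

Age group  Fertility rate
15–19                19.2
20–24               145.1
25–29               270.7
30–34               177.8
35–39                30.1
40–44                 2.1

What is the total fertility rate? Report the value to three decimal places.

3.225

Sum of ASFRs = 19.2 + 145.1 + 270.7 + 177.8 + 30.1 + 2.1 = 645.0
TFR = 5 × 645.0 / 1000 = 3.225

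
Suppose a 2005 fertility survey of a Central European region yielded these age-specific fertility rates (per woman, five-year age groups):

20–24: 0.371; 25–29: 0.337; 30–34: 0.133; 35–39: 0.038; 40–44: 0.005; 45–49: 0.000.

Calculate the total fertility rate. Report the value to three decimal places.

Sum of ASFRs = 0.371 + 0.337 + 0.133 + 0.038 + 0.005 + 0.000 = 0.884
TFR = 5 × 0.884 = 4.42

4.420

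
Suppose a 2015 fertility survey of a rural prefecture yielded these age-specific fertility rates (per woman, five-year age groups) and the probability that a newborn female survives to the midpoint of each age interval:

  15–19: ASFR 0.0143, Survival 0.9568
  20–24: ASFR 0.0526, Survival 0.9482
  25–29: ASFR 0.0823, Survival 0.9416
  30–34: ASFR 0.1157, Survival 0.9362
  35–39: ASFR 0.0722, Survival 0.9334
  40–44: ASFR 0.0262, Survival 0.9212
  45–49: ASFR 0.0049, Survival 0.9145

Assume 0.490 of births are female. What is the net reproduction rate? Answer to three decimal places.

0.846

Proportion female at birth = 0.490.
Each age group contributes 5 × ASFR × survival:
  15–19: 5 × 0.0143 × 0.9568 = 0.06841
  20–24: 5 × 0.0526 × 0.9482 = 0.24938
  25–29: 5 × 0.0823 × 0.9416 = 0.38747
  30–34: 5 × 0.1157 × 0.9362 = 0.54159
  35–39: 5 × 0.0722 × 0.9334 = 0.33696
  40–44: 5 × 0.0262 × 0.9212 = 0.12068
  45–49: 5 × 0.0049 × 0.9145 = 0.02241
Sum = 1.72690
NRR = 0.490 × 1.72690 = 0.84618
An NRR under 1 implies long-run decline under these rates.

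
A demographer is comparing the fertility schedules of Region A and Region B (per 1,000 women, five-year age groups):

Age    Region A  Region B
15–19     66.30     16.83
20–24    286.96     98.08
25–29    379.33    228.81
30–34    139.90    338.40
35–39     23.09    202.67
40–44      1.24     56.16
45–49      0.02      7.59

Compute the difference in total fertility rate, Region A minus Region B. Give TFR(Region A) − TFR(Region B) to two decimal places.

Region A:
  Sum of ASFRs = 66.30 + 286.96 + 379.33 + 139.90 + 23.09 + 1.24 + 0.02 = 896.84
  TFR = 5 × 896.84 / 1000 = 4.4842
Region B:
  Sum of ASFRs = 16.83 + 98.08 + 228.81 + 338.40 + 202.67 + 56.16 + 7.59 = 948.54
  TFR = 5 × 948.54 / 1000 = 4.7427
Difference = 4.4842 − 4.7427 = -0.2585

-0.26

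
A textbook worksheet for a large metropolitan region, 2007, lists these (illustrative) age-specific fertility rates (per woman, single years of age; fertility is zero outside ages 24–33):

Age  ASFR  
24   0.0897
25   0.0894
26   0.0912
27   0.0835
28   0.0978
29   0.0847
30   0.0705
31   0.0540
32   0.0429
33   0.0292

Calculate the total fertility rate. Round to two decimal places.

Sum of ASFRs = 0.0897 + 0.0894 + 0.0912 + 0.0835 + 0.0978 + 0.0847 + 0.0705 + 0.0540 + 0.0429 + 0.0292 = 0.7329
TFR = 0.7329

0.73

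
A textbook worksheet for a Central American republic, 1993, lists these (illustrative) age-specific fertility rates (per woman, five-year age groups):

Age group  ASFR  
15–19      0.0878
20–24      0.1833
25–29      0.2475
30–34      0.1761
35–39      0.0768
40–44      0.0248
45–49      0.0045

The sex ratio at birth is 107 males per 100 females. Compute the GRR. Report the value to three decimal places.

1.934

Proportion female at birth = 100 / (100 + 107) = 0.48309.
Sum of ASFRs = 0.0878 + 0.1833 + 0.2475 + 0.1761 + 0.0768 + 0.0248 + 0.0045 = 0.8008
TFR = 5 × 0.8008 = 4.004
GRR = 0.48309 × 4.004 = 1.93429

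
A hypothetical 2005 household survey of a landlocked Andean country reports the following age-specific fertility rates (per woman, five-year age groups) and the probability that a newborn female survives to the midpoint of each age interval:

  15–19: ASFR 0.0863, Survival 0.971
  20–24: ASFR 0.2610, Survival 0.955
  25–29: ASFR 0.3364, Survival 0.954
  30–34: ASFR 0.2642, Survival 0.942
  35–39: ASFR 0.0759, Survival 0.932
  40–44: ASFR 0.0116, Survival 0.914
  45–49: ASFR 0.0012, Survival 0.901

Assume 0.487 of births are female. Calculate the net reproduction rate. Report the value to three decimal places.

Proportion female at birth = 0.487.
Survival-weighted fertility by age (5·fₓ·Sₓ):
  15–19: 5 × 0.0863 × 0.971 = 0.41899
  20–24: 5 × 0.2610 × 0.955 = 1.24628
  25–29: 5 × 0.3364 × 0.954 = 1.60463
  30–34: 5 × 0.2642 × 0.942 = 1.24438
  35–39: 5 × 0.0759 × 0.932 = 0.35369
  40–44: 5 × 0.0116 × 0.914 = 0.05301
  45–49: 5 × 0.0012 × 0.901 = 0.00541
Sum = 4.92639
NRR = 0.487 × 4.92639 = 2.39915
NRR > 1, so each generation more than replaces itself.

2.399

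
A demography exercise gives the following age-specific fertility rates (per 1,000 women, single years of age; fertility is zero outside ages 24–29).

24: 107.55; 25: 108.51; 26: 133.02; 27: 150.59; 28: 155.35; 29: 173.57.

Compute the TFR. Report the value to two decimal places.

Sum of ASFRs = 107.55 + 108.51 + 133.02 + 150.59 + 155.35 + 173.57 = 828.59
TFR = 828.59 / 1000 = 0.82859

0.83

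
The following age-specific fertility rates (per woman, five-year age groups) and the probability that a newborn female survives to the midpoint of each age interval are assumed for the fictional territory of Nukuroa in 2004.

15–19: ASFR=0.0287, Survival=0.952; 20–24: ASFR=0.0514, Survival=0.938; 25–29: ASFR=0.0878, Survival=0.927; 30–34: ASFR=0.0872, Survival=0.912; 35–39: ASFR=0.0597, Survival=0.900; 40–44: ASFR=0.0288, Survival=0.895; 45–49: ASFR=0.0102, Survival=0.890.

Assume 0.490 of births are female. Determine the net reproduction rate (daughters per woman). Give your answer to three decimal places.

Proportion female at birth = 0.490.
Per-age-group product (5 × ASFR × survival probability):
  15–19: 5 × 0.0287 × 0.952 = 0.13661
  20–24: 5 × 0.0514 × 0.938 = 0.24107
  25–29: 5 × 0.0878 × 0.927 = 0.40695
  30–34: 5 × 0.0872 × 0.912 = 0.39763
  35–39: 5 × 0.0597 × 0.900 = 0.26865
  40–44: 5 × 0.0288 × 0.895 = 0.12888
  45–49: 5 × 0.0102 × 0.890 = 0.04539
Sum = 1.62518
NRR = 0.490 × 1.62518 = 0.79634
An NRR under 1 implies long-run decline under these rates.

0.796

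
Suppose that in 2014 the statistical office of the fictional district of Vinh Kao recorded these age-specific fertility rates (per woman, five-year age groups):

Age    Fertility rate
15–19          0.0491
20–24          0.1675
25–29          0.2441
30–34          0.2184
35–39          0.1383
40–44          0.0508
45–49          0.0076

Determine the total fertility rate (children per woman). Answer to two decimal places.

Sum of ASFRs = 0.0491 + 0.1675 + 0.2441 + 0.2184 + 0.1383 + 0.0508 + 0.0076 = 0.8758
TFR = 5 × 0.8758 = 4.379

4.38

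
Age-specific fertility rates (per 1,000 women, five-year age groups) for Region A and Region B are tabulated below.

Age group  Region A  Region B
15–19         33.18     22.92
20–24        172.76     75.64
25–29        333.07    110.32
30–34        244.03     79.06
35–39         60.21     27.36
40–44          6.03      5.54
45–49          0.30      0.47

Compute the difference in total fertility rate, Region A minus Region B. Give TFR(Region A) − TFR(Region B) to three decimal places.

2.641

Region A:
  Sum of ASFRs = 33.18 + 172.76 + 333.07 + 244.03 + 60.21 + 6.03 + 0.30 = 849.58
  TFR = 5 × 849.58 / 1000 = 4.2479
Region B:
  Sum of ASFRs = 22.92 + 75.64 + 110.32 + 79.06 + 27.36 + 5.54 + 0.47 = 321.31
  TFR = 5 × 321.31 / 1000 = 1.60655
Difference = 4.2479 − 1.60655 = 2.64135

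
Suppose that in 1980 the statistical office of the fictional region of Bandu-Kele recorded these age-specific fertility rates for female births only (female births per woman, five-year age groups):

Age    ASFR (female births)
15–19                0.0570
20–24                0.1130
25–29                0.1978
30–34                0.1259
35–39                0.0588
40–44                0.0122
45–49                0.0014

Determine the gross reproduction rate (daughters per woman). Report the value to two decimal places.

Sum of female ASFRs = 0.0570 + 0.1130 + 0.1978 + 0.1259 + 0.0588 + 0.0122 + 0.0014 = 0.5661
GRR = 5 × 0.5661 = 2.8305

2.83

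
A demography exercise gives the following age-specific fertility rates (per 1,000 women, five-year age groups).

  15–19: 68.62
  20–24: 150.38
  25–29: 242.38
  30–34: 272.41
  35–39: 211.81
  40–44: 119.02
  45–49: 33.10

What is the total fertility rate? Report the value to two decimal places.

5.49

Sum of ASFRs = 68.62 + 150.38 + 242.38 + 272.41 + 211.81 + 119.02 + 33.10 = 1097.72
TFR = 5 × 1097.72 / 1000 = 5.4886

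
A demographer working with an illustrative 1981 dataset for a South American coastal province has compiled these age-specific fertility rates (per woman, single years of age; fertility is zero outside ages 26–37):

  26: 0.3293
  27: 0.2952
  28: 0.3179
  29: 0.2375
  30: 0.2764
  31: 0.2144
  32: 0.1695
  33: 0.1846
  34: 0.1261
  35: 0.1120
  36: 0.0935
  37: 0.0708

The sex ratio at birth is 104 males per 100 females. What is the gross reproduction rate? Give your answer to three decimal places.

Proportion female at birth = 100 / (100 + 104) = 0.49020.
Sum of ASFRs = 0.3293 + 0.2952 + 0.3179 + 0.2375 + 0.2764 + 0.2144 + 0.1695 + 0.1846 + 0.1261 + 0.1120 + 0.0935 + 0.0708 = 2.4272
TFR = 2.4272
GRR = 0.49020 × 2.4272 = 1.18981

1.190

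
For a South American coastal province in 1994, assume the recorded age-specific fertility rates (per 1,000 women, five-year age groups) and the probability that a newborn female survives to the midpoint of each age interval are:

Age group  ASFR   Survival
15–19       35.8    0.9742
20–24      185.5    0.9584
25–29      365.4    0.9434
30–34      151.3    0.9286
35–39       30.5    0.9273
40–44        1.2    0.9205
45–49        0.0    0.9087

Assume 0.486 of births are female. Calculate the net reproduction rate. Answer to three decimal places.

Proportion female at birth = 0.486.
Survival-weighted fertility by age (5·fₓ·Sₓ):
  15–19: 5 × 35.8/1000 × 0.9742 = 0.17438
  20–24: 5 × 185.5/1000 × 0.9584 = 0.88892
  25–29: 5 × 365.4/1000 × 0.9434 = 1.72359
  30–34: 5 × 151.3/1000 × 0.9286 = 0.70249
  35–39: 5 × 30.5/1000 × 0.9273 = 0.14141
  40–44: 5 × 1.2/1000 × 0.9205 = 0.00552
  45–49: 5 × 0.0/1000 × 0.9087 = 0.00000
Sum = 3.63631
NRR = 0.486 × 3.63631 = 1.76725
NRR > 1, so each generation more than replaces itself.

1.767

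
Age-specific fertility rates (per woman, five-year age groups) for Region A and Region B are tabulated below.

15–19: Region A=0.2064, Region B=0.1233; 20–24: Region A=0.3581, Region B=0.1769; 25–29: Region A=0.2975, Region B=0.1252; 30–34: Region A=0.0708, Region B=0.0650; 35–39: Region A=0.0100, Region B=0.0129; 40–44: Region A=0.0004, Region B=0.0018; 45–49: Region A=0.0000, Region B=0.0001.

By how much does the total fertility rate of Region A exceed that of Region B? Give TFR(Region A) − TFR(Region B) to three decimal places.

Region A:
  Sum of ASFRs = 0.2064 + 0.3581 + 0.2975 + 0.0708 + 0.0100 + 0.0004 + 0.0000 = 0.9432
  TFR = 5 × 0.9432 = 4.716
Region B:
  Sum of ASFRs = 0.1233 + 0.1769 + 0.1252 + 0.0650 + 0.0129 + 0.0018 + 0.0001 = 0.5052
  TFR = 5 × 0.5052 = 2.526
Difference = 4.716 − 2.526 = 2.19

2.190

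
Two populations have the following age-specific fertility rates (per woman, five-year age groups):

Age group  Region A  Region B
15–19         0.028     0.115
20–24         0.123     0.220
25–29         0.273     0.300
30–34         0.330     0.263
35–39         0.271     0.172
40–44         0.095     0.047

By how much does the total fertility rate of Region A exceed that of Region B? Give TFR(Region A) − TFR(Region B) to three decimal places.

Region A:
  Sum of ASFRs = 0.028 + 0.123 + 0.273 + 0.330 + 0.271 + 0.095 = 1.120
  TFR = 5 × 1.120 = 5.6
Region B:
  Sum of ASFRs = 0.115 + 0.220 + 0.300 + 0.263 + 0.172 + 0.047 = 1.117
  TFR = 5 × 1.117 = 5.585
Difference = 5.6 − 5.585 = 0.015

0.015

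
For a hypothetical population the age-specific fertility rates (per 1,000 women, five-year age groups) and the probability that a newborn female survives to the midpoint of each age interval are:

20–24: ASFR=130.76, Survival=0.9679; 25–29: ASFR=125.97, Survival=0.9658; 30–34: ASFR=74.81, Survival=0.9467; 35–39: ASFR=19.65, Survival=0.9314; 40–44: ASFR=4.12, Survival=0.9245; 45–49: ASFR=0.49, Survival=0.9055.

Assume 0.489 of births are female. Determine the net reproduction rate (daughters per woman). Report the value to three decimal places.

0.835

Proportion female at birth = 0.489.
Per-age-group product (5 × ASFR × survival probability):
  20–24: 5 × 130.76/1000 × 0.9679 = 0.63281
  25–29: 5 × 125.97/1000 × 0.9658 = 0.60831
  30–34: 5 × 74.81/1000 × 0.9467 = 0.35411
  35–39: 5 × 19.65/1000 × 0.9314 = 0.09151
  40–44: 5 × 4.12/1000 × 0.9245 = 0.01904
  45–49: 5 × 0.49/1000 × 0.9055 = 0.00222
Sum = 1.70800
NRR = 0.489 × 1.70800 = 0.83521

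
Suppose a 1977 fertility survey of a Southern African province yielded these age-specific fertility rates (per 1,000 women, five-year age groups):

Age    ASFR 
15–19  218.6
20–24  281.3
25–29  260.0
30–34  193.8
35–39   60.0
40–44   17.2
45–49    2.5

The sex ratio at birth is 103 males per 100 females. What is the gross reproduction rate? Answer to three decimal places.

Proportion female at birth = 100 / (100 + 103) = 0.49261.
Sum of ASFRs = 218.6 + 281.3 + 260.0 + 193.8 + 60.0 + 17.2 + 2.5 = 1033.4
TFR = 5 × 1033.4 / 1000 = 5.167
GRR = 0.49261 × 5.167 = 2.54532

2.545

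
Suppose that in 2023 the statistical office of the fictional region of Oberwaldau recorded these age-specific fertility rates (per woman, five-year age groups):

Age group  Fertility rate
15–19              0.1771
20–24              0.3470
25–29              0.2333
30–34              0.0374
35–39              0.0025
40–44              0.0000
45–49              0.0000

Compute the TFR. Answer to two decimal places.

3.99

Sum of ASFRs = 0.1771 + 0.3470 + 0.2333 + 0.0374 + 0.0025 + 0.0000 + 0.0000 = 0.7973
TFR = 5 × 0.7973 = 3.9865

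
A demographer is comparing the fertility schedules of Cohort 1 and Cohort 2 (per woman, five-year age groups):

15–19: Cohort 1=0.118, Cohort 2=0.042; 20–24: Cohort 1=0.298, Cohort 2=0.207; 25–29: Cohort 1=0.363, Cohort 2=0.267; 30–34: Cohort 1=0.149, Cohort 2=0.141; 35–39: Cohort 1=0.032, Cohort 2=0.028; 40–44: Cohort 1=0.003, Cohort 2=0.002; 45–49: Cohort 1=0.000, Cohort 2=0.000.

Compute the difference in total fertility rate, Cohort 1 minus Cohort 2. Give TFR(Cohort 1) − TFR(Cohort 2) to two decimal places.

1.38

Cohort 1:
  Sum of ASFRs = 0.118 + 0.298 + 0.363 + 0.149 + 0.032 + 0.003 + 0.000 = 0.963
  TFR = 5 × 0.963 = 4.815
Cohort 2:
  Sum of ASFRs = 0.042 + 0.207 + 0.267 + 0.141 + 0.028 + 0.002 + 0.000 = 0.687
  TFR = 5 × 0.687 = 3.435
Difference = 4.815 − 3.435 = 1.38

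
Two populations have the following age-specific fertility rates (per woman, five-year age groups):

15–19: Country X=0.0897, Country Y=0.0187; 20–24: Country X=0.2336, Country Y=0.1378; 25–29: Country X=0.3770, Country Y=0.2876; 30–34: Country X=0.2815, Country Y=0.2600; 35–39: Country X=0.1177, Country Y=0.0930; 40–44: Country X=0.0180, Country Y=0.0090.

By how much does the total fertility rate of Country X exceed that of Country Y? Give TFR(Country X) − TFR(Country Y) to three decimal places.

Country X:
  Sum of ASFRs = 0.0897 + 0.2336 + 0.3770 + 0.2815 + 0.1177 + 0.0180 = 1.1175
  TFR = 5 × 1.1175 = 5.5875
Country Y:
  Sum of ASFRs = 0.0187 + 0.1378 + 0.2876 + 0.2600 + 0.0930 + 0.0090 = 0.8061
  TFR = 5 × 0.8061 = 4.0305
Difference = 5.5875 − 4.0305 = 1.557

1.557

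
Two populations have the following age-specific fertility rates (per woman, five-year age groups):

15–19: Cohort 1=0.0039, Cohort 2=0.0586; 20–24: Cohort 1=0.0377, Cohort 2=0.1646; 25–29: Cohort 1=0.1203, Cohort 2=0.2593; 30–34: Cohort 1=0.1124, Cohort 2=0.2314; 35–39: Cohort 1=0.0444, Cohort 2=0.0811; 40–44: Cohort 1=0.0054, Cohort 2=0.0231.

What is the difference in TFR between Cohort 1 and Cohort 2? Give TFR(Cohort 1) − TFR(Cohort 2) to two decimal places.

-2.47

Cohort 1:
  Sum of ASFRs = 0.0039 + 0.0377 + 0.1203 + 0.1124 + 0.0444 + 0.0054 = 0.3241
  TFR = 5 × 0.3241 = 1.6205
Cohort 2:
  Sum of ASFRs = 0.0586 + 0.1646 + 0.2593 + 0.2314 + 0.0811 + 0.0231 = 0.8181
  TFR = 5 × 0.8181 = 4.0905
Difference = 1.6205 − 4.0905 = -2.47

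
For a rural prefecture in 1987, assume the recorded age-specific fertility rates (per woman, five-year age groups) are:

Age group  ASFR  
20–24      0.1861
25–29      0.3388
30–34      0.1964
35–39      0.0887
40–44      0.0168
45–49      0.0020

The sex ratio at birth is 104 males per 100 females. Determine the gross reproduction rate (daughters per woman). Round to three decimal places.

Proportion female at birth = 100 / (100 + 104) = 0.49020.
Sum of ASFRs = 0.1861 + 0.3388 + 0.1964 + 0.0887 + 0.0168 + 0.0020 = 0.8288
TFR = 5 × 0.8288 = 4.144
GRR = 0.49020 × 4.144 = 2.03139

2.031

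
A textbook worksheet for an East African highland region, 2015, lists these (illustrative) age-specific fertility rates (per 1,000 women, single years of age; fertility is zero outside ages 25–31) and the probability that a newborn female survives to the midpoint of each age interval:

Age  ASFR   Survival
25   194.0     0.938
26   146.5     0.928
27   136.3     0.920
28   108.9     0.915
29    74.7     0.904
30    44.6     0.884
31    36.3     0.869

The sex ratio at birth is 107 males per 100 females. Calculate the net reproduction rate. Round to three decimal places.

0.329

Proportion female at birth = 100 / (100 + 107) = 0.48309.
Each age group contributes 1 × ASFR × survival:
  25: 1 × 194.0/1000 × 0.938 = 0.18197
  26: 1 × 146.5/1000 × 0.928 = 0.13595
  27: 1 × 136.3/1000 × 0.920 = 0.12540
  28: 1 × 108.9/1000 × 0.915 = 0.09964
  29: 1 × 74.7/1000 × 0.904 = 0.06753
  30: 1 × 44.6/1000 × 0.884 = 0.03943
  31: 1 × 36.3/1000 × 0.869 = 0.03154
Sum = 0.68146
NRR = 0.48309 × 0.68146 = 0.32921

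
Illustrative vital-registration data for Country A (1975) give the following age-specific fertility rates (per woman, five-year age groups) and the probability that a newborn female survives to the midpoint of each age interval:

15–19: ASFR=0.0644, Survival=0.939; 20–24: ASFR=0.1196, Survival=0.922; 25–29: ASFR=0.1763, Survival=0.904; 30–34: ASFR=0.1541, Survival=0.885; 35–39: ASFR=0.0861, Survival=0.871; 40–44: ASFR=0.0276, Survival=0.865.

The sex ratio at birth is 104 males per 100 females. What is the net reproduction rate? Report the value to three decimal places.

Proportion female at birth = 100 / (100 + 104) = 0.49020.
Weighting each age-specific rate by interval width and survival:
  15–19: 5 × 0.0644 × 0.939 = 0.30236
  20–24: 5 × 0.1196 × 0.922 = 0.55136
  25–29: 5 × 0.1763 × 0.904 = 0.79688
  30–34: 5 × 0.1541 × 0.885 = 0.68189
  35–39: 5 × 0.0861 × 0.871 = 0.37497
  40–44: 5 × 0.0276 × 0.865 = 0.11937
Sum = 2.82683
NRR = 0.49020 × 2.82683 = 1.38571

1.386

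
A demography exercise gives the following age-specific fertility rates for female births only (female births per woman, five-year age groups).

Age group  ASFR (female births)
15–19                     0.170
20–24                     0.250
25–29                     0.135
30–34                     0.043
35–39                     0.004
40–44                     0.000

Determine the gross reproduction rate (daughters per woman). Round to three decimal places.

3.010

Sum of female ASFRs = 0.170 + 0.250 + 0.135 + 0.043 + 0.004 + 0.000 = 0.602
GRR = 5 × 0.602 = 3.01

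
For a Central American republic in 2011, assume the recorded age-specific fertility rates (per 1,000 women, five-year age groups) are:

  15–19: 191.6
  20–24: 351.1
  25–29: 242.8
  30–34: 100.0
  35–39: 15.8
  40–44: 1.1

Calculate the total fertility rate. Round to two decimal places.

Sum of ASFRs = 191.6 + 351.1 + 242.8 + 100.0 + 15.8 + 1.1 = 902.4
TFR = 5 × 902.4 / 1000 = 4.512

4.51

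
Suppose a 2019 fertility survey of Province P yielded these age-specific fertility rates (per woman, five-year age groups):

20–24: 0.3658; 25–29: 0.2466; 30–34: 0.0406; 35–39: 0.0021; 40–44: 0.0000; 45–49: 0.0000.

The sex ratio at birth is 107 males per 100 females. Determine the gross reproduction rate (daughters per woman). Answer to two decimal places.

Proportion female at birth = 100 / (100 + 107) = 0.48309.
Sum of ASFRs = 0.3658 + 0.2466 + 0.0406 + 0.0021 + 0.0000 + 0.0000 = 0.6551
TFR = 5 × 0.6551 = 3.2755
GRR = 0.48309 × 3.2755 = 1.58236

1.58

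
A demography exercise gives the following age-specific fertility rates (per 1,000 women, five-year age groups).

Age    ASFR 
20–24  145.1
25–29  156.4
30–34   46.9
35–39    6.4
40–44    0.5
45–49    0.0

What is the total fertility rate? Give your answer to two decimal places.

Sum of ASFRs = 145.1 + 156.4 + 46.9 + 6.4 + 0.5 + 0.0 = 355.3
TFR = 5 × 355.3 / 1000 = 1.7765

1.78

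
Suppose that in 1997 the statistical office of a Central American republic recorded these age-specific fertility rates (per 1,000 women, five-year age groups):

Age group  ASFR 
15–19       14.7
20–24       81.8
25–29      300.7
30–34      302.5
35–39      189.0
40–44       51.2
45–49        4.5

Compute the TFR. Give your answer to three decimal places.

Sum of ASFRs = 14.7 + 81.8 + 300.7 + 302.5 + 189.0 + 51.2 + 4.5 = 944.4
TFR = 5 × 944.4 / 1000 = 4.722

4.722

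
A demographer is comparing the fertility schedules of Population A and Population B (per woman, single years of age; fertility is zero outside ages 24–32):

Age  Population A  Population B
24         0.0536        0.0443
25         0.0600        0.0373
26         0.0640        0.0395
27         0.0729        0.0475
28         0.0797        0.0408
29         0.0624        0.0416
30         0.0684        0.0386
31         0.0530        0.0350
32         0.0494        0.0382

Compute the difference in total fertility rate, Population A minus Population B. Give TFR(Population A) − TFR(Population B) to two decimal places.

0.20

Population A:
  Sum of ASFRs = 0.0536 + 0.0600 + 0.0640 + 0.0729 + 0.0797 + 0.0624 + 0.0684 + 0.0530 + 0.0494 = 0.5634
  TFR = 0.5634
Population B:
  Sum of ASFRs = 0.0443 + 0.0373 + 0.0395 + 0.0475 + 0.0408 + 0.0416 + 0.0386 + 0.0350 + 0.0382 = 0.3628
  TFR = 0.3628
Difference = 0.5634 − 0.3628 = 0.2006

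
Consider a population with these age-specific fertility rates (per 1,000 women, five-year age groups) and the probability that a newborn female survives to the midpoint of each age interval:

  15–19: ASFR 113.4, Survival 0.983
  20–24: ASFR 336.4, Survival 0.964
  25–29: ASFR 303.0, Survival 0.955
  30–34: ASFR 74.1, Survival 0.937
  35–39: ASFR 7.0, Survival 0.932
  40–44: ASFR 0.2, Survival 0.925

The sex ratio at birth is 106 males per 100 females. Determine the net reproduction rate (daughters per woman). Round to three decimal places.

1.945

Proportion female at birth = 100 / (100 + 106) = 0.48544.
Each age group contributes 5 × ASFR × survival:
  15–19: 5 × 113.4/1000 × 0.983 = 0.55736
  20–24: 5 × 336.4/1000 × 0.964 = 1.62145
  25–29: 5 × 303.0/1000 × 0.955 = 1.44683
  30–34: 5 × 74.1/1000 × 0.937 = 0.34716
  35–39: 5 × 7.0/1000 × 0.932 = 0.03262
  40–44: 5 × 0.2/1000 × 0.925 = 0.00093
Sum = 4.00635
NRR = 0.48544 × 4.00635 = 1.94484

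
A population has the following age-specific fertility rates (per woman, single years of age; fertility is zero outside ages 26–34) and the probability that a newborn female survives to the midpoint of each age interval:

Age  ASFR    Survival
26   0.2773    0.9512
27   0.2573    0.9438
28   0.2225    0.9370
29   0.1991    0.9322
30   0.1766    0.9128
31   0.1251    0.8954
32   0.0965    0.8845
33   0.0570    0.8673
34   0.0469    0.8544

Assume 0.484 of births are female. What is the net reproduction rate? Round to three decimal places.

Proportion female at birth = 0.484.
Per-age-group product (1 × ASFR × survival probability):
  26: 1 × 0.2773 × 0.9512 = 0.26377
  27: 1 × 0.2573 × 0.9438 = 0.24284
  28: 1 × 0.2225 × 0.9370 = 0.20848
  29: 1 × 0.1991 × 0.9322 = 0.18560
  30: 1 × 0.1766 × 0.9128 = 0.16120
  31: 1 × 0.1251 × 0.8954 = 0.11201
  32: 1 × 0.0965 × 0.8845 = 0.08535
  33: 1 × 0.0570 × 0.8673 = 0.04944
  34: 1 × 0.0469 × 0.8544 = 0.04007
Sum = 1.34876
NRR = 0.484 × 1.34876 = 0.65280
With NRR below 1 the population is below replacement fertility.

0.653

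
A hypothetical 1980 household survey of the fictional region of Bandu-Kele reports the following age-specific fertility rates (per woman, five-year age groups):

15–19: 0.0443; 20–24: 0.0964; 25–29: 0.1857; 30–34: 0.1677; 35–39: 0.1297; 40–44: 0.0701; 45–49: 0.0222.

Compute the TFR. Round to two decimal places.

Sum of ASFRs = 0.0443 + 0.0964 + 0.1857 + 0.1677 + 0.1297 + 0.0701 + 0.0222 = 0.7161
TFR = 5 × 0.7161 = 3.5805

3.58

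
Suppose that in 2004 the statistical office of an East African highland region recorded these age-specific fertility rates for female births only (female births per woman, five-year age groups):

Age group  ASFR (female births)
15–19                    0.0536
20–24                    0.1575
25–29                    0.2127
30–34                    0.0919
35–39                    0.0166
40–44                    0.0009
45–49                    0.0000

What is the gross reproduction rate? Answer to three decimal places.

2.666

Sum of female ASFRs = 0.0536 + 0.1575 + 0.2127 + 0.0919 + 0.0166 + 0.0009 + 0.0000 = 0.5332
GRR = 5 × 0.5332 = 2.666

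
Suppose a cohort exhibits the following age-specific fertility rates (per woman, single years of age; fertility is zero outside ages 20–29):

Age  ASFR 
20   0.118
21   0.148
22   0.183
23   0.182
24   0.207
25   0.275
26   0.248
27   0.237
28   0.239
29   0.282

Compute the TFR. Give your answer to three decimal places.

2.119

Sum of ASFRs = 0.118 + 0.148 + 0.183 + 0.182 + 0.207 + 0.275 + 0.248 + 0.237 + 0.239 + 0.282 = 2.119
TFR = 2.119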